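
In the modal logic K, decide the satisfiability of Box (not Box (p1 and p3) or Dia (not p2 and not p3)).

1. Box (not Box (p1 and p3) or Dia (not p2 and not p3)), w0

Satisfiable (open branch found)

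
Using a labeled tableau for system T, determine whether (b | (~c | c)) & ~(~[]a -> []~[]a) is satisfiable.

Yes, satisfiable

1. (b | (~c | c)) & ~(~[]a -> []~[]a), w0
2. b | (~c | c), w0
3. ~(~[]a -> []~[]a), w0
4. ~[]a, w0
5. ~[]~[]a, w0
6. ~c | c, w0
7. c, w0
8. ~a, w1
9. []a, w2
10. a, w2
Accessibility: w0Rw0, w0Rw1, w0Rw2, w1Rw1, w2Rw2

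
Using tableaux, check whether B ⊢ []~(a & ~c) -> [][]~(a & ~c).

Invalid (countermodel exists)

Tableau for the negation ~([]~(a & ~c) -> [][]~(a & ~c)):
1. ~([]~(a & ~c) -> [][]~(a & ~c)), w0
2. []~(a & ~c), w0
3. ~[][]~(a & ~c), w0
4. ~(a & ~c), w0
5. c, w0
6. ~[]~(a & ~c), w1
7. ~(a & ~c), w1
8. c, w1
9. a & ~c, w2
10. a, w2
11. ~c, w2
Accessibility: w0Rw0, w0Rw1, w1Rw0, w1Rw1, w1Rw2, w2Rw1, w2Rw2
The negation has an open branch (countermodel exists).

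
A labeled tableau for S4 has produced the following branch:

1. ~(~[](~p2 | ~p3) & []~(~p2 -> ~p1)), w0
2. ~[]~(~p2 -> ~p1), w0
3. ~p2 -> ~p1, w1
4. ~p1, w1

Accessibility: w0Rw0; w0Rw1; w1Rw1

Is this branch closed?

No world carries both an atom and its negation.

Not closed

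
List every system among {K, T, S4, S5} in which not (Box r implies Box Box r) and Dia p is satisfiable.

K, T

S4-tableau for the formula:
1. not (Box r implies Box Box r) and Dia p, w0
2. not (Box r implies Box Box r), w0   [and-rule on 1]
3. Dia p, w0   [and-rule on 1]
4. Box r, w0   [neg-implies-rule on 2]
5. not Box Box r, w0   [neg-implies-rule on 2]
6. r, w0   [Box-rule on 4 via w0Rw0]
7. p, w1   [Dia-rule on 3: fresh world w1, w0Rw1]
8. r, w1   [Box-rule on 4 via w0Rw1]
9. not Box r, w2   [neg-Box-rule on 5: fresh world w2, w0Rw2]
10. r, w2   [Box-rule on 4 via w0Rw2]
11. not r, w3   [neg-Box-rule on 9: fresh world w3, w2Rw3]
12. r, w3   [Box-rule on 4 via w0Rw3]
Accessibility: w0Rw0, w0Rw1, w0Rw2, w0Rw3, w1Rw1, w2Rw2, w2Rw3, w3Rw3
Branch closes: r and not r both at w3.
Every branch closes (one shown): unsatisfiable in S4, hence also in S5 (every S5-frame is an S4-frame).
T-tableau for the formula:
1. not (Box r implies Box Box r) and Dia p, w0
2. not (Box r implies Box Box r), w0   [and-rule on 1]
3. Dia p, w0   [and-rule on 1]
4. Box r, w0   [neg-implies-rule on 2]
5. not Box Box r, w0   [neg-implies-rule on 2]
6. r, w0   [Box-rule on 4 via w0Rw0]
7. p, w1   [Dia-rule on 3: fresh world w1, w0Rw1]
8. r, w1   [Box-rule on 4 via w0Rw1]
9. not Box r, w2   [neg-Box-rule on 5: fresh world w2, w0Rw2]
10. r, w2   [Box-rule on 4 via w0Rw2]
11. not r, w3   [neg-Box-rule on 9: fresh world w3, w2Rw3]
Accessibility: w0Rw0, w0Rw1, w0Rw2, w1Rw1, w2Rw2, w2Rw3, w3Rw3
Complete open branch: satisfiable in T, hence also in K (this T-model is also a K-model).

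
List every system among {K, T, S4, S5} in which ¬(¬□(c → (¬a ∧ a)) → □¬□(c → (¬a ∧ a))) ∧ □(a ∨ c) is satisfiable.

S4-tableau for the formula:
1. ¬(¬□(c → (¬a ∧ a)) → □¬□(c → (¬a ∧ a))) ∧ □(a ∨ c), w0
2. ¬(¬□(c → (¬a ∧ a)) → □¬□(c → (¬a ∧ a))), w0
3. □(a ∨ c), w0
4. ¬□(c → (¬a ∧ a)), w0
5. ¬□¬□(c → (¬a ∧ a)), w0
6. a ∨ c, w0
7. c, w0
8. ¬(c → (¬a ∧ a)), w1
9. c, w1
10. ¬(¬a ∧ a), w1
11. a ∨ c, w1
12. ¬a, w1
13. □(c → (¬a ∧ a)), w2
14. a ∨ c, w2
15. c → (¬a ∧ a), w2
16. a, w2
17. ¬c, w2
Accessibility: w0Rw0, w0Rw1, w0Rw2, w1Rw1, w2Rw2
Complete open branch: satisfiable in S4, hence also in K, T (this S4-model is also a K-model and a T-model).
S5-tableau for the formula:
1. ¬(¬□(c → (¬a ∧ a)) → □¬□(c → (¬a ∧ a))) ∧ □(a ∨ c), w0
2. ¬(¬□(c → (¬a ∧ a)) → □¬□(c → (¬a ∧ a))), w0
3. □(a ∨ c), w0
4. ¬□(c → (¬a ∧ a)), w0
5. ¬□¬□(c → (¬a ∧ a)), w0
6. a ∨ c, w0
7. a, w0
8. ¬(c → (¬a ∧ a)), w1
9. c, w1
10. ¬(¬a ∧ a), w1
11. a ∨ c, w1
12. ¬a, w1
13. □(c → (¬a ∧ a)), w2
14. a ∨ c, w2
15. c → (¬a ∧ a), w0
16. c → (¬a ∧ a), w1
17. c → (¬a ∧ a), w2
18. c, w2
19. ¬c, w0
20. ¬a ∧ a, w1
21. a, w1
Accessibility: w0Rw0, w0Rw1, w0Rw2, w1Rw0, w1Rw1, w1Rw2, w2Rw0, w2Rw1, w2Rw2
Branch closes: a and ¬a both at w1.
Every branch closes (one shown): unsatisfiable in S5.

K, T, S4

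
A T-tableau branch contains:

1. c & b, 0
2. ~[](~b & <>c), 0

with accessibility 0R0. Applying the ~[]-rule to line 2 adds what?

a fresh world 1 with 0R1, and ~(~b & <>c) at 1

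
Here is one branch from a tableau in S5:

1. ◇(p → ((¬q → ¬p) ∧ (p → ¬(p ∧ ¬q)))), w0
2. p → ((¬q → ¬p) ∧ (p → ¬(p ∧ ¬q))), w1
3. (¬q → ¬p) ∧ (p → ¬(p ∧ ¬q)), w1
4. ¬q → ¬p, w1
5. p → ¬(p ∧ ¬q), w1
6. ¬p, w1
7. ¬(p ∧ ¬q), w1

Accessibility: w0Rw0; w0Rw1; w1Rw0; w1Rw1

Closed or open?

No, open

There is no literal clash: for every atom and world, at most one sign appears.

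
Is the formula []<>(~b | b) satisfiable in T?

1. []<>(~b | b), u
2. <>(~b | b), u
3. ~b | b, v
4. <>(~b | b), v
5. b, v
6. ~b | b, w
7. b, w
Accessibility: uRu, uRv, vRv, vRw, wRw

Satisfiable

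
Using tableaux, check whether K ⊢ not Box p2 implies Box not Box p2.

Invalid (countermodel exists)

Tableau for the negation not (not Box p2 implies Box not Box p2):
1. not (not Box p2 implies Box not Box p2), u
2. not Box p2, u   [neg-implies-rule on 1]
3. not Box not Box p2, u   [neg-implies-rule on 1]
4. not p2, v   [neg-Box-rule on 2: fresh world v, uRv]
5. Box p2, w   [neg-Box-rule on 3: fresh world w, uRw]
Accessibility: uRv, uRw
The negation has an open branch (countermodel exists).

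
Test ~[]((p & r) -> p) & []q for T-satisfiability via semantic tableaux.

1. ~[]((p & r) -> p) & []q, u
2. ~[]((p & r) -> p), u
3. []q, u
4. q, u
5. ~((p & r) -> p), v
6. p & r, v
7. ~p, v
8. p, v
9. r, v
Accessibility: uRu, uRv, vRv
Branch closes: p and ~p both at v.
All branches of the tableau close; one closing branch shown above.

No, unsatisfiable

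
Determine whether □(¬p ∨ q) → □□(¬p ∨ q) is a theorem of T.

Not valid

Tableau for the negation ¬(□(¬p ∨ q) → □□(¬p ∨ q)):
1. ¬(□(¬p ∨ q) → □□(¬p ∨ q)), u
2. □(¬p ∨ q), u
3. ¬□□(¬p ∨ q), u
4. ¬p ∨ q, u
5. q, u
6. ¬□(¬p ∨ q), v
7. ¬p ∨ q, v
8. q, v
9. ¬(¬p ∨ q), w
10. p, w
11. ¬q, w
Accessibility: uRu, uRv, vRv, vRw, wRw
The negation has an open branch (countermodel exists).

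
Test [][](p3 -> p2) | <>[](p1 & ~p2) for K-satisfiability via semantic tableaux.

1. [][](p3 -> p2) | <>[](p1 & ~p2), u
2. <>[](p1 & ~p2), u   [|-rule on 1 (branches; this branch)]
3. [](p1 & ~p2), v   [<>-rule on 2: fresh world v, uRv]
Accessibility: uRv

Satisfiable (open branch found)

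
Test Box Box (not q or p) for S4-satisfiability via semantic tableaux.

Yes, satisfiable

1. Box Box (not q or p), w0
2. Box (not q or p), w0
3. not q or p, w0
4. p, w0
Accessibility: w0Rw0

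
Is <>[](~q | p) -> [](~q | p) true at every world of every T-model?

Tableau for the negation ~(<>[](~q | p) -> [](~q | p)):
1. ~(<>[](~q | p) -> [](~q | p)), 0
2. <>[](~q | p), 0   [~->-rule on 1]
3. ~[](~q | p), 0   [~->-rule on 1]
4. [](~q | p), 1   [<>-rule on 2: fresh world 1, 0R1]
5. ~q | p, 1   [[]-rule on 4 via 1R1]
6. p, 1   [|-rule on 5 (branches; this branch)]
7. ~(~q | p), 2   [~[]-rule on 3: fresh world 2, 0R2]
8. q, 2   [~|-rule on 7]
9. ~p, 2   [~|-rule on 7]
Accessibility: 0R0, 0R1, 0R2, 1R1, 2R2
The negation has an open branch (countermodel exists).

Not valid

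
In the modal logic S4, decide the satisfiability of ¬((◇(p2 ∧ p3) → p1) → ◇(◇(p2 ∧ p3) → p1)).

1. ¬((◇(p2 ∧ p3) → p1) → ◇(◇(p2 ∧ p3) → p1)), u
2. ◇(p2 ∧ p3) → p1, u
3. ¬◇(◇(p2 ∧ p3) → p1), u
4. ¬(◇(p2 ∧ p3) → p1), u
5. ◇(p2 ∧ p3), u
6. ¬p1, u
7. ¬◇(p2 ∧ p3), u
8. ¬(p2 ∧ p3), u
9. ¬p3, u
10. p2 ∧ p3, v
11. p2, v
12. p3, v
13. ¬(◇(p2 ∧ p3) → p1), v
14. ◇(p2 ∧ p3), v
15. ¬p1, v
16. ¬(p2 ∧ p3), v
17. ¬p3, v
Accessibility: uRu, uRv, vRv
Branch closes: p3 and ¬p3 both at v.
(One branch shown.) All branches close.

Unsatisfiable (every branch closes)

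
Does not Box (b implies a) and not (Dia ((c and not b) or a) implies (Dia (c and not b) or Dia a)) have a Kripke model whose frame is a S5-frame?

Unsatisfiable (every branch closes)

1. not Box (b implies a) and not (Dia ((c and not b) or a) implies (Dia (c and not b) or Dia a)), w0
2. not Box (b implies a), w0   [and-rule on 1]
3. not (Dia ((c and not b) or a) implies (Dia (c and not b) or Dia a)), w0   [and-rule on 1]
4. Dia ((c and not b) or a), w0   [neg-implies-rule on 3]
5. not (Dia (c and not b) or Dia a), w0   [neg-implies-rule on 3]
6. not Dia (c and not b), w0   [neg-or-rule on 5]
7. not Dia a, w0   [neg-or-rule on 5]
8. not (c and not b), w0   [neg-Dia-rule on 6 via w0Rw0]
9. not a, w0   [neg-Dia-rule on 7 via w0Rw0]
10. b, w0   [neg-and-rule on 8 (branches; this branch)]
11. not (b implies a), w1   [neg-Box-rule on 2: fresh world w1, w0Rw1]
12. b, w1   [neg-implies-rule on 11]
13. not a, w1   [neg-implies-rule on 11]
14. not (c and not b), w1   [neg-Dia-rule on 6 via w0Rw1]
15. (c and not b) or a, w2   [Dia-rule on 4: fresh world w2, w0Rw2]
16. not (c and not b), w2   [neg-Dia-rule on 6 via w0Rw2]
17. not a, w2   [neg-Dia-rule on 7 via w0Rw2]
18. c and not b, w2   [or-rule on 15 (branches; this branch)]
19. c, w2   [and-rule on 18]
20. not b, w2   [and-rule on 18]
21. b, w2   [neg-and-rule on 16 (branches; this branch)]
Accessibility: w0Rw0, w0Rw1, w0Rw2, w1Rw0, w1Rw1, w1Rw2, w2Rw0, w2Rw1, w2Rw2
Branch closes: b and not b both at w2.
Every branch closes; the branch above is one of them.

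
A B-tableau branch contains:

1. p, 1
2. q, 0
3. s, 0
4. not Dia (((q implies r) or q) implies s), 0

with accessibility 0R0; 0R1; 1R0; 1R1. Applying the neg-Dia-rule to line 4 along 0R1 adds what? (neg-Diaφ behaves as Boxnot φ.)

not (((q implies r) or q) implies s), 1

neg-Diaφ behaves as Boxnot φ: propagate the negated body to each accessible world.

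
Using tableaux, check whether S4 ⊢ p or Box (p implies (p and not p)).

Not valid

Tableau for the negation not (p or Box (p implies (p and not p))):
1. not (p or Box (p implies (p and not p))), w0
2. not p, w0   [neg-or-rule on 1]
3. not Box (p implies (p and not p)), w0   [neg-or-rule on 1]
4. not (p implies (p and not p)), w1   [neg-Box-rule on 3: fresh world w1, w0Rw1]
5. p, w1   [neg-implies-rule on 4]
6. not (p and not p), w1   [neg-implies-rule on 4]
Accessibility: w0Rw0, w0Rw1, w1Rw1
The negation has an open branch (countermodel exists).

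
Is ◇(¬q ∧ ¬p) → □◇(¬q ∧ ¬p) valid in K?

No, not valid

Tableau for the negation ¬(◇(¬q ∧ ¬p) → □◇(¬q ∧ ¬p)):
1. ¬(◇(¬q ∧ ¬p) → □◇(¬q ∧ ¬p)), w0
2. ◇(¬q ∧ ¬p), w0   [¬→-rule on 1]
3. ¬□◇(¬q ∧ ¬p), w0   [¬→-rule on 1]
4. ¬q ∧ ¬p, w1   [◇-rule on 2: fresh world w1, w0Rw1]
5. ¬q, w1   [∧-rule on 4]
6. ¬p, w1   [∧-rule on 4]
7. ¬◇(¬q ∧ ¬p), w2   [¬□-rule on 3: fresh world w2, w0Rw2]
Accessibility: w0Rw1, w0Rw2
The negation has an open branch (countermodel exists).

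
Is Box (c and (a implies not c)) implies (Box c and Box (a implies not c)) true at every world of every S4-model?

Valid

Tableau for the negation not (Box (c and (a implies not c)) implies (Box c and Box (a implies not c))):
1. not (Box (c and (a implies not c)) implies (Box c and Box (a implies not c))), u
2. Box (c and (a implies not c)), u
3. not (Box c and Box (a implies not c)), u
4. c and (a implies not c), u
5. c, u
6. a implies not c, u
7. not Box (a implies not c), u
8. not a, u
9. not (a implies not c), v
10. a, v
11. c, v
12. c and (a implies not c), v
13. a implies not c, v
14. not c, v
Accessibility: uRu, uRv, vRv
Branch closes: c and not c both at v.
Every branch of the negation's tableau closes; the branch above is one of them.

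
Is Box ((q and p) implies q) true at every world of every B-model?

Tableau for the negation not Box ((q and p) implies q):
1. not Box ((q and p) implies q), u
2. not ((q and p) implies q), v
3. q and p, v
4. not q, v
5. q, v
6. p, v
Accessibility: uRu, uRv, vRu, vRv
Branch closes: q and not q both at v.
Every branch of the negation's tableau closes; the branch above is one of them.

Valid in B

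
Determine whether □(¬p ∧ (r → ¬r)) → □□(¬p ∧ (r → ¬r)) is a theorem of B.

Invalid (countermodel exists)

Tableau for the negation ¬(□(¬p ∧ (r → ¬r)) → □□(¬p ∧ (r → ¬r))):
1. ¬(□(¬p ∧ (r → ¬r)) → □□(¬p ∧ (r → ¬r))), 0
2. □(¬p ∧ (r → ¬r)), 0
3. ¬□□(¬p ∧ (r → ¬r)), 0
4. ¬p ∧ (r → ¬r), 0
5. ¬p, 0
6. r → ¬r, 0
7. ¬r, 0
8. ¬□(¬p ∧ (r → ¬r)), 1
9. ¬p ∧ (r → ¬r), 1
10. ¬p, 1
11. r → ¬r, 1
12. ¬r, 1
13. ¬(¬p ∧ (r → ¬r)), 2
14. ¬(r → ¬r), 2
15. r, 2
Accessibility: 0R0, 0R1, 1R0, 1R1, 1R2, 2R1, 2R2
The negation has an open branch (countermodel exists).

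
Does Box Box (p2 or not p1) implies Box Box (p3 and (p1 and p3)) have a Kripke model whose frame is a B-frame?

1. Box Box (p2 or not p1) implies Box Box (p3 and (p1 and p3)), 0
2. Box Box (p3 and (p1 and p3)), 0   [implies-rule on 1 (branches; this branch)]
3. Box (p3 and (p1 and p3)), 0   [Box-rule on 2 via 0R0]
4. p3 and (p1 and p3), 0   [Box-rule on 3 via 0R0]
5. p3, 0   [and-rule on 4]
6. p1 and p3, 0   [and-rule on 4]
7. p1, 0   [and-rule on 6]
Accessibility: 0R0

Satisfiable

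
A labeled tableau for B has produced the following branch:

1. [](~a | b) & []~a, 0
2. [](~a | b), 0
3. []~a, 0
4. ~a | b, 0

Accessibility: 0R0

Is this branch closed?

There is no literal clash: for every atom and world, at most one sign appears.

Not closed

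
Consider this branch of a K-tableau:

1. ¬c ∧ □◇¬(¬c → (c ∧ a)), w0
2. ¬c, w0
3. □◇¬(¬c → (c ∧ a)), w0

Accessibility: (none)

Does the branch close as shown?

There is no literal clash: for every atom and world, at most one sign appears.

Not closed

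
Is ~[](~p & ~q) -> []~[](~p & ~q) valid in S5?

Valid in S5

Tableau for the negation ~(~[](~p & ~q) -> []~[](~p & ~q)):
1. ~(~[](~p & ~q) -> []~[](~p & ~q)), u
2. ~[](~p & ~q), u
3. ~[]~[](~p & ~q), u
4. ~(~p & ~q), v
5. q, v
6. [](~p & ~q), w
7. ~p & ~q, u
8. ~p, u
9. ~q, u
10. ~p & ~q, v
11. ~p, v
12. ~q, v
Accessibility: uRu, uRv, uRw, vRu, vRv, vRw, wRu, wRv, wRw
Branch closes: q and ~q both at v.
All branches of the negation close; one closing branch shown above.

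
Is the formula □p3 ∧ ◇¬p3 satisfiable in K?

1. □p3 ∧ ◇¬p3, u
2. □p3, u
3. ◇¬p3, u
4. ¬p3, v
5. p3, v
Accessibility: uRv
Branch closes: p3 and ¬p3 both at v.
All branches of the tableau close; one closing branch shown above.

No, unsatisfiable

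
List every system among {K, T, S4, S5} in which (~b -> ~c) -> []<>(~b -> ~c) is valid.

S5

S5-tableau for the negation ~((~b -> ~c) -> []<>(~b -> ~c)):
1. ~((~b -> ~c) -> []<>(~b -> ~c)), u
2. ~b -> ~c, u
3. ~[]<>(~b -> ~c), u
4. ~c, u
5. ~<>(~b -> ~c), v
6. ~(~b -> ~c), u
7. ~b, u
8. c, u
Accessibility: uRu, uRv, vRu, vRv
Branch closes: c and ~c both at u.
Every branch closes (one shown): valid in S5.
S4-tableau for the negation ~((~b -> ~c) -> []<>(~b -> ~c)):
1. ~((~b -> ~c) -> []<>(~b -> ~c)), u
2. ~b -> ~c, u
3. ~[]<>(~b -> ~c), u
4. ~c, u
5. ~<>(~b -> ~c), v
6. ~(~b -> ~c), v
7. ~b, v
8. c, v
Accessibility: uRu, uRv, vRv
Complete open branch: countermodel on an S4-frame, so not valid in S4, nor in K, T (the same frame is also a K-frame and a T-frame).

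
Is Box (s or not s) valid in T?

Yes, valid

Tableau for the negation not Box (s or not s):
1. not Box (s or not s), w0
2. not (s or not s), w1   [neg-Box-rule on 1: fresh world w1, w0Rw1]
3. not s, w1   [neg-or-rule on 2]
4. s, w1   [neg-or-rule on 2]
Accessibility: w0Rw0, w0Rw1, w1Rw1
Branch closes: s and not s both at w1.
All branches of the negation close; one closing branch shown above.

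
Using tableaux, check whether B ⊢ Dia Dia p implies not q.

Invalid (countermodel exists)

Tableau for the negation not (Dia Dia p implies not q):
1. not (Dia Dia p implies not q), u
2. Dia Dia p, u
3. q, u
4. Dia p, v
5. p, w
Accessibility: uRu, uRv, vRu, vRv, vRw, wRv, wRw
The negation has an open branch (countermodel exists).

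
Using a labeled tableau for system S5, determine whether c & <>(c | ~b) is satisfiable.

1. c & <>(c | ~b), 0
2. c, 0
3. <>(c | ~b), 0
4. c | ~b, 1
5. ~b, 1
Accessibility: 0R0, 0R1, 1R0, 1R1

Satisfiable (open branch found)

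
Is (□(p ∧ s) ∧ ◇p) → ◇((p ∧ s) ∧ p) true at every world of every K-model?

Tableau for the negation ¬((□(p ∧ s) ∧ ◇p) → ◇((p ∧ s) ∧ p)):
1. ¬((□(p ∧ s) ∧ ◇p) → ◇((p ∧ s) ∧ p)), u
2. □(p ∧ s) ∧ ◇p, u
3. ¬◇((p ∧ s) ∧ p), u
4. □(p ∧ s), u
5. ◇p, u
6. p, v
7. ¬((p ∧ s) ∧ p), v
8. p ∧ s, v
9. s, v
10. ¬(p ∧ s), v
11. ¬s, v
Accessibility: uRv
Branch closes: s and ¬s both at v.
All branches of the negation close; one closing branch shown above.

Valid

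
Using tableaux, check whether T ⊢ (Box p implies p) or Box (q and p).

Yes, valid

Tableau for the negation not ((Box p implies p) or Box (q and p)):
1. not ((Box p implies p) or Box (q and p)), 0
2. not (Box p implies p), 0
3. not Box (q and p), 0
4. Box p, 0
5. not p, 0
6. p, 0
Accessibility: 0R0
Branch closes: p and not p both at 0.
All branches of the negation close; one closing branch shown above.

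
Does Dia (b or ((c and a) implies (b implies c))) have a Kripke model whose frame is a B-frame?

1. Dia (b or ((c and a) implies (b implies c))), u
2. b or ((c and a) implies (b implies c)), v
3. (c and a) implies (b implies c), v
4. b implies c, v
5. c, v
Accessibility: uRu, uRv, vRu, vRv

Satisfiable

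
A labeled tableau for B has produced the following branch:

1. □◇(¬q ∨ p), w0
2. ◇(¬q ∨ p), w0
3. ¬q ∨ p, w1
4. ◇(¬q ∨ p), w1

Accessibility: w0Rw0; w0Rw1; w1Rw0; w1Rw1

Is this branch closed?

There is no literal clash: for every atom and world, at most one sign appears.

No, open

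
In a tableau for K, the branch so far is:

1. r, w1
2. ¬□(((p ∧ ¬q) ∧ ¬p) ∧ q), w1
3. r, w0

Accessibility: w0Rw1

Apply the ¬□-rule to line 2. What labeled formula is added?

a fresh world w2 with w1Rw2, and ¬(((p ∧ ¬q) ∧ ¬p) ∧ q) at w2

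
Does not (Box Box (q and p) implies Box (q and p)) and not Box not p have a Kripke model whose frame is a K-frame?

1. not (Box Box (q and p) implies Box (q and p)) and not Box not p, 0
2. not (Box Box (q and p) implies Box (q and p)), 0
3. not Box not p, 0
4. Box Box (q and p), 0
5. not Box (q and p), 0
6. p, 1
7. Box (q and p), 1
8. not (q and p), 2
9. Box (q and p), 2
10. not p, 2
Accessibility: 0R1, 0R2

Yes, satisfiable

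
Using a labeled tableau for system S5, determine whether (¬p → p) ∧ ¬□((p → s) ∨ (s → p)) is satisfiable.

Unsatisfiable

1. (¬p → p) ∧ ¬□((p → s) ∨ (s → p)), 0
2. ¬p → p, 0
3. ¬□((p → s) ∨ (s → p)), 0
4. p, 0
5. ¬((p → s) ∨ (s → p)), 1
6. ¬(p → s), 1
7. ¬(s → p), 1
8. p, 1
9. ¬s, 1
10. s, 1
11. ¬p, 1
Accessibility: 0R0, 0R1, 1R0, 1R1
Branch closes: s and ¬s both at 1.
Every branch closes; the branch above is one of them.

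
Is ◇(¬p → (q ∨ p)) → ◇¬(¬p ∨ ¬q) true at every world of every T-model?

Tableau for the negation ¬(◇(¬p → (q ∨ p)) → ◇¬(¬p ∨ ¬q)):
1. ¬(◇(¬p → (q ∨ p)) → ◇¬(¬p ∨ ¬q)), w0
2. ◇(¬p → (q ∨ p)), w0   [¬→-rule on 1]
3. ¬◇¬(¬p ∨ ¬q), w0   [¬→-rule on 1]
4. ¬p ∨ ¬q, w0   [¬◇-rule on 3 via w0Rw0]
5. ¬q, w0   [∨-rule on 4 (branches; this branch)]
6. ¬p → (q ∨ p), w1   [◇-rule on 2: fresh world w1, w0Rw1]
7. ¬p ∨ ¬q, w1   [¬◇-rule on 3 via w0Rw1]
8. q ∨ p, w1   [→-rule on 6 (branches; this branch)]
9. ¬q, w1   [∨-rule on 7 (branches; this branch)]
10. p, w1   [∨-rule on 8 (branches; this branch)]
Accessibility: w0Rw0, w0Rw1, w1Rw1
The negation has an open branch (countermodel exists).

Not valid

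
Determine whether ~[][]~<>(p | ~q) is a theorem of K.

Not valid

Tableau for the negation [][]~<>(p | ~q):
1. [][]~<>(p | ~q), w0
The negation has an open branch (countermodel exists).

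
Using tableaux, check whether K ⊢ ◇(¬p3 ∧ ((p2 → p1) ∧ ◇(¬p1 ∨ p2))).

Tableau for the negation ¬◇(¬p3 ∧ ((p2 → p1) ∧ ◇(¬p1 ∨ p2))):
1. ¬◇(¬p3 ∧ ((p2 → p1) ∧ ◇(¬p1 ∨ p2))), 0
The negation has an open branch (countermodel exists).

Not valid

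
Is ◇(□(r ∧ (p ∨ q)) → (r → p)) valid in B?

Invalid (countermodel exists)

Tableau for the negation ¬◇(□(r ∧ (p ∨ q)) → (r → p)):
1. ¬◇(□(r ∧ (p ∨ q)) → (r → p)), w0
2. ¬(□(r ∧ (p ∨ q)) → (r → p)), w0
3. □(r ∧ (p ∨ q)), w0
4. ¬(r → p), w0
5. r, w0
6. ¬p, w0
7. r ∧ (p ∨ q), w0
8. p ∨ q, w0
9. q, w0
Accessibility: w0Rw0
The negation has an open branch (countermodel exists).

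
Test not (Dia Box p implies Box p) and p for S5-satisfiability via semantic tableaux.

1. not (Dia Box p implies Box p) and p, 0
2. not (Dia Box p implies Box p), 0
3. p, 0
4. Dia Box p, 0
5. not Box p, 0
6. Box p, 1
7. p, 1
8. not p, 2
9. p, 2
Accessibility: 0R0, 0R1, 0R2, 1R0, 1R1, 1R2, 2R0, 2R1, 2R2
Branch closes: p and not p both at 2.
(One branch shown.) All branches close.

Unsatisfiable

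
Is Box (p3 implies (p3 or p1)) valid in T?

Tableau for the negation not Box (p3 implies (p3 or p1)):
1. not Box (p3 implies (p3 or p1)), w0
2. not (p3 implies (p3 or p1)), w1   [neg-Box-rule on 1: fresh world w1, w0Rw1]
3. p3, w1   [neg-implies-rule on 2]
4. not (p3 or p1), w1   [neg-implies-rule on 2]
5. not p3, w1   [neg-or-rule on 4]
6. not p1, w1   [neg-or-rule on 4]
Accessibility: w0Rw0, w0Rw1, w1Rw1
Branch closes: p3 and not p3 both at w1.
All branches of the negation close; one closing branch shown above.

Valid in T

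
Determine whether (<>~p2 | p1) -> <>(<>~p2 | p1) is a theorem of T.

Tableau for the negation ~((<>~p2 | p1) -> <>(<>~p2 | p1)):
1. ~((<>~p2 | p1) -> <>(<>~p2 | p1)), u
2. <>~p2 | p1, u
3. ~<>(<>~p2 | p1), u
4. ~(<>~p2 | p1), u
5. ~<>~p2, u
6. ~p1, u
7. p2, u
8. <>~p2, u
9. ~p2, v
10. ~(<>~p2 | p1), v
11. ~<>~p2, v
12. ~p1, v
13. p2, v
Accessibility: uRu, uRv, vRv
Branch closes: p2 and ~p2 both at v.
All branches of the negation close; one closing branch shown above.

Yes, valid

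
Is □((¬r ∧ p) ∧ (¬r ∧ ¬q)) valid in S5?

No, not valid

Tableau for the negation ¬□((¬r ∧ p) ∧ (¬r ∧ ¬q)):
1. ¬□((¬r ∧ p) ∧ (¬r ∧ ¬q)), 0
2. ¬((¬r ∧ p) ∧ (¬r ∧ ¬q)), 1   [¬□-rule on 1: fresh world 1, 0R1]
3. ¬(¬r ∧ ¬q), 1   [¬∧-rule on 2 (branches; this branch)]
4. q, 1   [¬∧-rule on 3 (branches; this branch)]
Accessibility: 0R0, 0R1, 1R0, 1R1
The negation has an open branch (countermodel exists).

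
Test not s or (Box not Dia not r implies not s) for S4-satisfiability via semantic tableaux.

1. not s or (Box not Dia not r implies not s), 0
2. Box not Dia not r implies not s, 0
3. not s, 0
Accessibility: 0R0

Satisfiable (open branch found)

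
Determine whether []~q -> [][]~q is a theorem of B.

Not valid

Tableau for the negation ~([]~q -> [][]~q):
1. ~([]~q -> [][]~q), 0
2. []~q, 0
3. ~[][]~q, 0
4. ~q, 0
5. ~[]~q, 1
6. ~q, 1
7. q, 2
Accessibility: 0R0, 0R1, 1R0, 1R1, 1R2, 2R1, 2R2
The negation has an open branch (countermodel exists).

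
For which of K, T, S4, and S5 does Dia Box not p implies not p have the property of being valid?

S5

S4-tableau for the negation not (Dia Box not p implies not p):
1. not (Dia Box not p implies not p), 0
2. Dia Box not p, 0   [neg-implies-rule on 1]
3. p, 0   [neg-implies-rule on 1]
4. Box not p, 1   [Dia-rule on 2: fresh world 1, 0R1]
5. not p, 1   [Box-rule on 4 via 1R1]
Accessibility: 0R0, 0R1, 1R1
Complete open branch: countermodel on an S4-frame, so not valid in S4, nor in K, T (the same frame is also a K-frame and a T-frame).
S5-tableau for the negation not (Dia Box not p implies not p):
1. not (Dia Box not p implies not p), 0
2. Dia Box not p, 0   [neg-implies-rule on 1]
3. p, 0   [neg-implies-rule on 1]
4. Box not p, 1   [Dia-rule on 2: fresh world 1, 0R1]
5. not p, 0   [Box-rule on 4 via 1R0]
Accessibility: 0R0, 0R1, 1R0, 1R1
Branch closes: p and not p both at 0.
Every branch closes (one shown): valid in S5.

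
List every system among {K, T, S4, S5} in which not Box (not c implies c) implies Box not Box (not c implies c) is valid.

S5-tableau for the negation not (not Box (not c implies c) implies Box not Box (not c implies c)):
1. not (not Box (not c implies c) implies Box not Box (not c implies c)), 0
2. not Box (not c implies c), 0   [neg-implies-rule on 1]
3. not Box not Box (not c implies c), 0   [neg-implies-rule on 1]
4. not (not c implies c), 1   [neg-Box-rule on 2: fresh world 1, 0R1]
5. not c, 1   [neg-implies-rule on 4]
6. Box (not c implies c), 2   [neg-Box-rule on 3: fresh world 2, 0R2]
7. not c implies c, 0   [Box-rule on 6 via 2R0]
8. not c implies c, 1   [Box-rule on 6 via 2R1]
9. not c implies c, 2   [Box-rule on 6 via 2R2]
10. c, 0   [implies-rule on 7 (branches; this branch)]
11. c, 1   [implies-rule on 8 (branches; this branch)]
Accessibility: 0R0, 0R1, 0R2, 1R0, 1R1, 1R2, 2R0, 2R1, 2R2
Branch closes: c and not c both at 1.
Every branch closes (one shown): valid in S5.
S4-tableau for the negation not (not Box (not c implies c) implies Box not Box (not c implies c)):
1. not (not Box (not c implies c) implies Box not Box (not c implies c)), 0
2. not Box (not c implies c), 0   [neg-implies-rule on 1]
3. not Box not Box (not c implies c), 0   [neg-implies-rule on 1]
4. not (not c implies c), 1   [neg-Box-rule on 2: fresh world 1, 0R1]
5. not c, 1   [neg-implies-rule on 4]
6. Box (not c implies c), 2   [neg-Box-rule on 3: fresh world 2, 0R2]
7. not c implies c, 2   [Box-rule on 6 via 2R2]
8. c, 2   [implies-rule on 7 (branches; this branch)]
Accessibility: 0R0, 0R1, 0R2, 1R1, 2R2
Complete open branch: countermodel on an S4-frame, so not valid in S4, nor in K, T (the same frame is also a K-frame and a T-frame).

S5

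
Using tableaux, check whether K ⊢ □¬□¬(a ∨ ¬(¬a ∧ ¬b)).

Invalid (countermodel exists)

Tableau for the negation ¬□¬□¬(a ∨ ¬(¬a ∧ ¬b)):
1. ¬□¬□¬(a ∨ ¬(¬a ∧ ¬b)), w0
2. □¬(a ∨ ¬(¬a ∧ ¬b)), w1
Accessibility: w0Rw1
The negation has an open branch (countermodel exists).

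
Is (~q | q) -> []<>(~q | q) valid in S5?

Yes, valid

Tableau for the negation ~((~q | q) -> []<>(~q | q)):
1. ~((~q | q) -> []<>(~q | q)), u
2. ~q | q, u   [~->-rule on 1]
3. ~[]<>(~q | q), u   [~->-rule on 1]
4. q, u   [|-rule on 2 (branches; this branch)]
5. ~<>(~q | q), v   [~[]-rule on 3: fresh world v, uRv]
6. ~(~q | q), u   [~<>-rule on 5 via vRu]
7. ~q, u   [~|-rule on 6]
Accessibility: uRu, uRv, vRu, vRv
Branch closes: q and ~q both at u.
All branches of the negation close; one closing branch shown above.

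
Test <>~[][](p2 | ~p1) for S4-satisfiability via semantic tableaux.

1. <>~[][](p2 | ~p1), w0
2. ~[][](p2 | ~p1), w1
3. ~[](p2 | ~p1), w2
4. ~(p2 | ~p1), w3
5. ~p2, w3
6. p1, w3
Accessibility: w0Rw0, w0Rw1, w0Rw2, w0Rw3, w1Rw1, w1Rw2, w1Rw3, w2Rw2, w2Rw3, w3Rw3

Yes, satisfiable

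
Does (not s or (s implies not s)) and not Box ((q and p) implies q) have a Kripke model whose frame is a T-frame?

No, unsatisfiable

1. (not s or (s implies not s)) and not Box ((q and p) implies q), w0
2. not s or (s implies not s), w0
3. not Box ((q and p) implies q), w0
4. s implies not s, w0
5. not s, w0
6. not ((q and p) implies q), w1
7. q and p, w1
8. not q, w1
9. q, w1
10. p, w1
Accessibility: w0Rw0, w0Rw1, w1Rw1
Branch closes: q and not q both at w1.
All branches of the tableau close; one closing branch shown above.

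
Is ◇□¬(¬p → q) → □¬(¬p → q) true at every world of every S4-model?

Not valid

Tableau for the negation ¬(◇□¬(¬p → q) → □¬(¬p → q)):
1. ¬(◇□¬(¬p → q) → □¬(¬p → q)), u
2. ◇□¬(¬p → q), u   [¬→-rule on 1]
3. ¬□¬(¬p → q), u   [¬→-rule on 1]
4. □¬(¬p → q), v   [◇-rule on 2: fresh world v, uRv]
5. ¬(¬p → q), v   [□-rule on 4 via vRv]
6. ¬p, v   [¬→-rule on 5]
7. ¬q, v   [¬→-rule on 5]
8. ¬p → q, w   [¬□-rule on 3: fresh world w, uRw]
9. q, w   [→-rule on 8 (branches; this branch)]
Accessibility: uRu, uRv, uRw, vRv, wRw
The negation has an open branch (countermodel exists).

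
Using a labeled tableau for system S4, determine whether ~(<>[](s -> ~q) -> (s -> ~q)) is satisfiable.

Satisfiable (open branch found)

1. ~(<>[](s -> ~q) -> (s -> ~q)), w0
2. <>[](s -> ~q), w0   [~->-rule on 1]
3. ~(s -> ~q), w0   [~->-rule on 1]
4. s, w0   [~->-rule on 3]
5. q, w0   [~->-rule on 3]
6. [](s -> ~q), w1   [<>-rule on 2: fresh world w1, w0Rw1]
7. s -> ~q, w1   [[]-rule on 6 via w1Rw1]
8. ~q, w1   [->-rule on 7 (branches; this branch)]
Accessibility: w0Rw0, w0Rw1, w1Rw1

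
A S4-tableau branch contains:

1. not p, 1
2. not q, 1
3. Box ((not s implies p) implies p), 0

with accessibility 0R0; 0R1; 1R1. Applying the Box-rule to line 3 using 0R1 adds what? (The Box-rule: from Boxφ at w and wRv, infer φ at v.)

(not s implies p) implies p, 1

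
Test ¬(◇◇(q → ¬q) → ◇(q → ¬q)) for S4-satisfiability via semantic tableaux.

1. ¬(◇◇(q → ¬q) → ◇(q → ¬q)), w0
2. ◇◇(q → ¬q), w0   [¬→-rule on 1]
3. ¬◇(q → ¬q), w0   [¬→-rule on 1]
4. ¬(q → ¬q), w0   [¬◇-rule on 3 via w0Rw0]
5. q, w0   [¬→-rule on 4]
6. ◇(q → ¬q), w1   [◇-rule on 2: fresh world w1, w0Rw1]
7. ¬(q → ¬q), w1   [¬◇-rule on 3 via w0Rw1]
8. q, w1   [¬→-rule on 7]
9. q → ¬q, w2   [◇-rule on 6: fresh world w2, w1Rw2]
10. ¬(q → ¬q), w2   [¬◇-rule on 3 via w0Rw2]
11. q, w2   [¬→-rule on 10]
12. ¬q, w2   [→-rule on 9 (branches; this branch)]
Accessibility: w0Rw0, w0Rw1, w0Rw2, w1Rw1, w1Rw2, w2Rw2
Branch closes: q and ¬q both at w2.
(One branch shown.) All branches close.

Unsatisfiable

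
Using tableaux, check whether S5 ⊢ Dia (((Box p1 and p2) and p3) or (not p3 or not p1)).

Tableau for the negation not Dia (((Box p1 and p2) and p3) or (not p3 or not p1)):
1. not Dia (((Box p1 and p2) and p3) or (not p3 or not p1)), 0
2. not (((Box p1 and p2) and p3) or (not p3 or not p1)), 0   [neg-Dia-rule on 1 via 0R0]
3. not ((Box p1 and p2) and p3), 0   [neg-or-rule on 2]
4. not (not p3 or not p1), 0   [neg-or-rule on 2]
5. p3, 0   [neg-or-rule on 4]
6. p1, 0   [neg-or-rule on 4]
7. not (Box p1 and p2), 0   [neg-and-rule on 3 (branches; this branch)]
8. not p2, 0   [neg-and-rule on 7 (branches; this branch)]
Accessibility: 0R0
The negation has an open branch (countermodel exists).

Invalid (countermodel exists)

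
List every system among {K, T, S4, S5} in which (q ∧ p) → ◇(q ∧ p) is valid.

K-tableau for the negation ¬((q ∧ p) → ◇(q ∧ p)):
1. ¬((q ∧ p) → ◇(q ∧ p)), 0
2. q ∧ p, 0   [¬→-rule on 1]
3. ¬◇(q ∧ p), 0   [¬→-rule on 1]
4. q, 0   [∧-rule on 2]
5. p, 0   [∧-rule on 2]
Complete open branch: countermodel on a K-frame, so not valid in K.
T-tableau for the negation ¬((q ∧ p) → ◇(q ∧ p)):
1. ¬((q ∧ p) → ◇(q ∧ p)), 0
2. q ∧ p, 0   [¬→-rule on 1]
3. ¬◇(q ∧ p), 0   [¬→-rule on 1]
4. q, 0   [∧-rule on 2]
5. p, 0   [∧-rule on 2]
6. ¬(q ∧ p), 0   [¬◇-rule on 3 via 0R0]
7. ¬p, 0   [¬∧-rule on 6 (branches; this branch)]
Accessibility: 0R0
Branch closes: p and ¬p both at 0.
Every branch closes (one shown): valid in T, hence also in S4, S5 (every theorem of T is a theorem of S4 and S5).

T, S4, S5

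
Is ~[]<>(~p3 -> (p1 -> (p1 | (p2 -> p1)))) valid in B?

Tableau for the negation []<>(~p3 -> (p1 -> (p1 | (p2 -> p1)))):
1. []<>(~p3 -> (p1 -> (p1 | (p2 -> p1)))), 0
2. <>(~p3 -> (p1 -> (p1 | (p2 -> p1)))), 0
3. ~p3 -> (p1 -> (p1 | (p2 -> p1))), 1
4. <>(~p3 -> (p1 -> (p1 | (p2 -> p1)))), 1
5. p1 -> (p1 | (p2 -> p1)), 1
6. p1 | (p2 -> p1), 1
7. p2 -> p1, 1
8. p1, 1
9. ~p3 -> (p1 -> (p1 | (p2 -> p1))), 2
10. p1 -> (p1 | (p2 -> p1)), 2
11. p1 | (p2 -> p1), 2
12. p2 -> p1, 2
13. p1, 2
Accessibility: 0R0, 0R1, 1R0, 1R1, 1R2, 2R1, 2R2
The negation has an open branch (countermodel exists).

No, not valid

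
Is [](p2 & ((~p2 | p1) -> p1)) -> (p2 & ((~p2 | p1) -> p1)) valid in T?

Tableau for the negation ~([](p2 & ((~p2 | p1) -> p1)) -> (p2 & ((~p2 | p1) -> p1))):
1. ~([](p2 & ((~p2 | p1) -> p1)) -> (p2 & ((~p2 | p1) -> p1))), w0
2. [](p2 & ((~p2 | p1) -> p1)), w0
3. ~(p2 & ((~p2 | p1) -> p1)), w0
4. p2 & ((~p2 | p1) -> p1), w0
5. p2, w0
6. (~p2 | p1) -> p1, w0
7. ~((~p2 | p1) -> p1), w0
8. ~p2 | p1, w0
9. ~p1, w0
10. ~(~p2 | p1), w0
11. p1, w0
Accessibility: w0Rw0
Branch closes: p1 and ~p1 both at w0.
All branches of the negation close; one closing branch shown above.

Valid in T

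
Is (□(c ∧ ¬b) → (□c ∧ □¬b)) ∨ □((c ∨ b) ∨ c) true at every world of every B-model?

Yes, valid

Tableau for the negation ¬((□(c ∧ ¬b) → (□c ∧ □¬b)) ∨ □((c ∨ b) ∨ c)):
1. ¬((□(c ∧ ¬b) → (□c ∧ □¬b)) ∨ □((c ∨ b) ∨ c)), w0
2. ¬(□(c ∧ ¬b) → (□c ∧ □¬b)), w0   [¬∨-rule on 1]
3. ¬□((c ∨ b) ∨ c), w0   [¬∨-rule on 1]
4. □(c ∧ ¬b), w0   [¬→-rule on 2]
5. ¬(□c ∧ □¬b), w0   [¬→-rule on 2]
6. c ∧ ¬b, w0   [□-rule on 4 via w0Rw0]
7. c, w0   [∧-rule on 6]
8. ¬b, w0   [∧-rule on 6]
9. ¬□¬b, w0   [¬∧-rule on 5 (branches; this branch)]
10. ¬((c ∨ b) ∨ c), w1   [¬□-rule on 3: fresh world w1, w0Rw1]
11. ¬(c ∨ b), w1   [¬∨-rule on 10]
12. ¬c, w1   [¬∨-rule on 10]
13. ¬b, w1   [¬∨-rule on 11]
14. c ∧ ¬b, w1   [□-rule on 4 via w0Rw1]
15. c, w1   [∧-rule on 14]
Accessibility: w0Rw0, w0Rw1, w1Rw0, w1Rw1
Branch closes: c and ¬c both at w1.
Every branch of the negation's tableau closes; the branch above is one of them.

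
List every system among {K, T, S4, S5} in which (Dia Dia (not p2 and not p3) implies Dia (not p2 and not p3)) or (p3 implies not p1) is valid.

S4, S5

S4-tableau for the negation not ((Dia Dia (not p2 and not p3) implies Dia (not p2 and not p3)) or (p3 implies not p1)):
1. not ((Dia Dia (not p2 and not p3) implies Dia (not p2 and not p3)) or (p3 implies not p1)), w0
2. not (Dia Dia (not p2 and not p3) implies Dia (not p2 and not p3)), w0   [neg-or-rule on 1]
3. not (p3 implies not p1), w0   [neg-or-rule on 1]
4. Dia Dia (not p2 and not p3), w0   [neg-implies-rule on 2]
5. not Dia (not p2 and not p3), w0   [neg-implies-rule on 2]
6. p3, w0   [neg-implies-rule on 3]
7. p1, w0   [neg-implies-rule on 3]
8. not (not p2 and not p3), w0   [neg-Dia-rule on 5 via w0Rw0]
9. Dia (not p2 and not p3), w1   [Dia-rule on 4: fresh world w1, w0Rw1]
10. not (not p2 and not p3), w1   [neg-Dia-rule on 5 via w0Rw1]
11. p3, w1   [neg-and-rule on 10 (branches; this branch)]
12. not p2 and not p3, w2   [Dia-rule on 9: fresh world w2, w1Rw2]
13. not p2, w2   [and-rule on 12]
14. not p3, w2   [and-rule on 12]
15. not (not p2 and not p3), w2   [neg-Dia-rule on 5 via w0Rw2]
16. p3, w2   [neg-and-rule on 15 (branches; this branch)]
Accessibility: w0Rw0, w0Rw1, w0Rw2, w1Rw1, w1Rw2, w2Rw2
Branch closes: p3 and not p3 both at w2.
Every branch closes (one shown): valid in S4, hence also in S5 (every theorem of S4 is a theorem of S5).
T-tableau for the negation not ((Dia Dia (not p2 and not p3) implies Dia (not p2 and not p3)) or (p3 implies not p1)):
1. not ((Dia Dia (not p2 and not p3) implies Dia (not p2 and not p3)) or (p3 implies not p1)), w0
2. not (Dia Dia (not p2 and not p3) implies Dia (not p2 and not p3)), w0   [neg-or-rule on 1]
3. not (p3 implies not p1), w0   [neg-or-rule on 1]
4. Dia Dia (not p2 and not p3), w0   [neg-implies-rule on 2]
5. not Dia (not p2 and not p3), w0   [neg-implies-rule on 2]
6. p3, w0   [neg-implies-rule on 3]
7. p1, w0   [neg-implies-rule on 3]
8. not (not p2 and not p3), w0   [neg-Dia-rule on 5 via w0Rw0]
9. Dia (not p2 and not p3), w1   [Dia-rule on 4: fresh world w1, w0Rw1]
10. not (not p2 and not p3), w1   [neg-Dia-rule on 5 via w0Rw1]
11. p3, w1   [neg-and-rule on 10 (branches; this branch)]
12. not p2 and not p3, w2   [Dia-rule on 9: fresh world w2, w1Rw2]
13. not p2, w2   [and-rule on 12]
14. not p3, w2   [and-rule on 12]
Accessibility: w0Rw0, w0Rw1, w1Rw1, w1Rw2, w2Rw2
Complete open branch: countermodel on a T-frame, so not valid in T, nor in K (the same frame is also a K-frame).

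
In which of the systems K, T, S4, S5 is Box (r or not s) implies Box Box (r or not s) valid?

S4-tableau for the negation not (Box (r or not s) implies Box Box (r or not s)):
1. not (Box (r or not s) implies Box Box (r or not s)), 0
2. Box (r or not s), 0
3. not Box Box (r or not s), 0
4. r or not s, 0
5. not s, 0
6. not Box (r or not s), 1
7. r or not s, 1
8. not s, 1
9. not (r or not s), 2
10. not r, 2
11. s, 2
12. r or not s, 2
13. not s, 2
Accessibility: 0R0, 0R1, 0R2, 1R1, 1R2, 2R2
Branch closes: s and not s both at 2.
Every branch closes (one shown): valid in S4, hence also in S5 (every theorem of S4 is a theorem of S5).
T-tableau for the negation not (Box (r or not s) implies Box Box (r or not s)):
1. not (Box (r or not s) implies Box Box (r or not s)), 0
2. Box (r or not s), 0
3. not Box Box (r or not s), 0
4. r or not s, 0
5. not s, 0
6. not Box (r or not s), 1
7. r or not s, 1
8. not s, 1
9. not (r or not s), 2
10. not r, 2
11. s, 2
Accessibility: 0R0, 0R1, 1R1, 1R2, 2R2
Complete open branch: countermodel on a T-frame, so not valid in T, nor in K (the same frame is also a K-frame).

S4, S5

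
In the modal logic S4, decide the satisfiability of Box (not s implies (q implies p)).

Yes, satisfiable

1. Box (not s implies (q implies p)), u
2. not s implies (q implies p), u   [Box-rule on 1 via uRu]
3. q implies p, u   [implies-rule on 2 (branches; this branch)]
4. p, u   [implies-rule on 3 (branches; this branch)]
Accessibility: uRu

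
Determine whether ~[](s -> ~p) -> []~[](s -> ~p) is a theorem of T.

No, not valid

Tableau for the negation ~(~[](s -> ~p) -> []~[](s -> ~p)):
1. ~(~[](s -> ~p) -> []~[](s -> ~p)), u
2. ~[](s -> ~p), u
3. ~[]~[](s -> ~p), u
4. ~(s -> ~p), v
5. s, v
6. p, v
7. [](s -> ~p), w
8. s -> ~p, w
9. ~p, w
Accessibility: uRu, uRv, uRw, vRv, wRw
The negation has an open branch (countermodel exists).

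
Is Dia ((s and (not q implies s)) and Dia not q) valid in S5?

Not valid

Tableau for the negation not Dia ((s and (not q implies s)) and Dia not q):
1. not Dia ((s and (not q implies s)) and Dia not q), w0
2. not ((s and (not q implies s)) and Dia not q), w0   [neg-Dia-rule on 1 via w0Rw0]
3. not Dia not q, w0   [neg-and-rule on 2 (branches; this branch)]
4. q, w0   [neg-Dia-rule on 3 via w0Rw0]
Accessibility: w0Rw0
The negation has an open branch (countermodel exists).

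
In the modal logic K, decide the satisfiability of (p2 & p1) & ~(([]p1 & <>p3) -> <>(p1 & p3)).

Unsatisfiable

1. (p2 & p1) & ~(([]p1 & <>p3) -> <>(p1 & p3)), w0
2. p2 & p1, w0
3. ~(([]p1 & <>p3) -> <>(p1 & p3)), w0
4. p2, w0
5. p1, w0
6. []p1 & <>p3, w0
7. ~<>(p1 & p3), w0
8. []p1, w0
9. <>p3, w0
10. p3, w1
11. ~(p1 & p3), w1
12. p1, w1
13. ~p3, w1
Accessibility: w0Rw1
Branch closes: p3 and ~p3 both at w1.
(One branch shown.) All branches close.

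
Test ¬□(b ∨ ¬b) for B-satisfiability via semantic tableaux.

Unsatisfiable (every branch closes)

1. ¬□(b ∨ ¬b), u
2. ¬(b ∨ ¬b), v
3. ¬b, v
4. b, v
Accessibility: uRu, uRv, vRu, vRv
Branch closes: b and ¬b both at v.
Every branch closes; the branch above is one of them.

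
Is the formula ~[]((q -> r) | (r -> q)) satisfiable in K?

Unsatisfiable

1. ~[]((q -> r) | (r -> q)), u
2. ~((q -> r) | (r -> q)), v   [~[]-rule on 1: fresh world v, uRv]
3. ~(q -> r), v   [~|-rule on 2]
4. ~(r -> q), v   [~|-rule on 2]
5. q, v   [~->-rule on 3]
6. ~r, v   [~->-rule on 3]
7. r, v   [~->-rule on 4]
8. ~q, v   [~->-rule on 4]
Accessibility: uRv
Branch closes: r and ~r both at v.
Every branch closes; the branch above is one of them.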